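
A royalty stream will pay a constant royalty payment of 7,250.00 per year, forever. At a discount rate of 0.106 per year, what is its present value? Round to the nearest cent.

Level perpetuity: PV = C / r = 7,250.00 / 0.106 = 68,396.23

68396.23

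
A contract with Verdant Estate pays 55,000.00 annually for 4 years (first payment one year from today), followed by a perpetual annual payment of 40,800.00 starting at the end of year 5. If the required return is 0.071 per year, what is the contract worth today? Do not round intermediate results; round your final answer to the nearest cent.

PV of 4-year annuity: 55,000.00 × [1 − (1+0.071)^−4] / 0.071 = 185876.82384
Perpetuity value at year 4: 40,800.00 / 0.071 = 574647.88732
PV of perpetuity: 574647.88732 / (1+0.071)^4 = 436761.07982
Total PV = 185876.82384 + 436761.07982 = 622637.90366

622637.90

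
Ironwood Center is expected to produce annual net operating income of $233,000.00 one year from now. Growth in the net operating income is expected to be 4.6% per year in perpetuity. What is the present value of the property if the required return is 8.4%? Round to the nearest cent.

Growing perpetuity: P = D₁ / (r − g) = $233,000.0000 / (0.084 − 0.046) = $6,131,578.95

$6131578.95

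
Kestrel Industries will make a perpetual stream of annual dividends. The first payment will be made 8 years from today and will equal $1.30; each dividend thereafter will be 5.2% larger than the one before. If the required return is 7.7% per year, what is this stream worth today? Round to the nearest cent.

Value at end of year 7: C₁ / (r − g) = $1.30 / (0.077 − 0.052) = $52.0000
Discount to today: PV = $52.0000 / (1 + 0.077)^7 = $52.0000 / 1.680776 = $30.94

$30.94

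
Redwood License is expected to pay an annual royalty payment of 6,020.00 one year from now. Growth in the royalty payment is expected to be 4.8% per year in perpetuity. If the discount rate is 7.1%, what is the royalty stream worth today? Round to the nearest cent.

261739.13

Growing perpetuity: P = D₁ / (r − g) = 6,020.0000 / (0.071 − 0.048) = 261,739.13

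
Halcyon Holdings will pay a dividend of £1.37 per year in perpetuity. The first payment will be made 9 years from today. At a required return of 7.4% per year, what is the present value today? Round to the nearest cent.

Value at end of year 8: C / r = £1.37 / 0.074 = £18.5135
Discount to today: PV = £18.5135 / (1 + 0.074)^8 = £18.5135 / 1.770249 = £10.46

£10.46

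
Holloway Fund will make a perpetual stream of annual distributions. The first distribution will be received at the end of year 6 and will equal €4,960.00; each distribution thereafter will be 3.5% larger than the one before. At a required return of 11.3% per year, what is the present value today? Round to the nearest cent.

Value at end of year 5: C₁ / (r − g) = €4,960.00 / (0.113 − 0.035) = €63,589.7436
Discount to today: PV = €63,589.7436 / (1 + 0.113)^5 = €63,589.7436 / 1.707953 = €37,231.56

€37231.56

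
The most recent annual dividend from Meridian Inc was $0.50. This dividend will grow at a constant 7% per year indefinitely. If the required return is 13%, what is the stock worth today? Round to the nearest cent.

$8.92

D₁ = D₀ × (1 + g) = $0.50 × 1.07 = $0.5350
Growing perpetuity: P = D₁ / (r − g) = $0.5350 / (0.13 − 0.07) = $8.92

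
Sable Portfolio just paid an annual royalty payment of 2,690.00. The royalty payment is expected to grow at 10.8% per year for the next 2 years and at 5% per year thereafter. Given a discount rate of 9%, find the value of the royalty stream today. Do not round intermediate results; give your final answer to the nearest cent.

78477.91

D_1 = 2980.52000
D_2 = 3302.41616
Terminal value at year 2: TV = D_2×(1+g_2)/(r−g_2) = 3467.53697/0.04 = 86688.42420
P_0 = D_1/(1+r)^1 + D_2/(1+r)^2 + TV/(1+r)^2
    = 2734.42202 + 2779.57761 + 72963.91230 = 78477.91193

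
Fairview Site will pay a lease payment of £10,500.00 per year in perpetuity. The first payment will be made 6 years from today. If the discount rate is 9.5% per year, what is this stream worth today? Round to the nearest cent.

Value at end of year 5: C / r = £10,500.00 / 0.095 = £110,526.3158
Discount to today: PV = £110,526.3158 / (1 + 0.095)^5 = £110,526.3158 / 1.574239 = £70,209.37

£70209.37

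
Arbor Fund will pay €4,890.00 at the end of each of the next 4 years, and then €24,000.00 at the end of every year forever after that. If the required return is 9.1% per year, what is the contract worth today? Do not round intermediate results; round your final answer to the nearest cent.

PV of 4-year annuity: €4,890.00 × [1 − (1+0.091)^−4] / 0.091 = 15807.51947
Perpetuity value at year 4: €24,000.00 / 0.091 = 263736.26374
PV of perpetuity: 263736.26374 / (1+0.091)^4 = 186153.34609
Total PV = 15807.51947 + 186153.34609 = 201960.86556

€201960.87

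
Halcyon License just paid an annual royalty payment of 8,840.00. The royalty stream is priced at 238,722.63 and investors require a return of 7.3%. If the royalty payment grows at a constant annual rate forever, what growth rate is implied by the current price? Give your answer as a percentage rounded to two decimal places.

P = D₀(1+g)/(r−g) ⇒ P(r−g) = D₀(1+g) ⇒ g(P+D₀) = P·r − D₀
g = (P·r − D₀)/(P + D₀) = (238,722.63×0.073 − 8,840.00) / (238,722.63 + 8,840.00) = 0.034685

3.47%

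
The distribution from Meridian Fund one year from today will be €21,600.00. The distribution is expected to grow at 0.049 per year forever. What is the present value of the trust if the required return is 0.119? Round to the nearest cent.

Growing perpetuity: P = D₁ / (r − g) = €21,600.0000 / (0.119 − 0.049) = €308,571.43

€308571.43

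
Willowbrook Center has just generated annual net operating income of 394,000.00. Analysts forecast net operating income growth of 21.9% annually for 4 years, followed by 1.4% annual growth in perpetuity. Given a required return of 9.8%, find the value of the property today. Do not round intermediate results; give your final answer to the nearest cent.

9286106.15

D_1 = 480286.00000
D_2 = 585468.63400
D_3 = 713686.26485
D_4 = 869983.55685
Terminal value at year 4: TV = D_4×(1+g_2)/(r−g_2) = 882163.32664/0.084 = 10501944.36480
P_0 = D_1/(1+r)^1 + D_2/(1+r)^2 + D_3/(1+r)^3 + D_4/(1+r)^4 + TV/(1+r)^4
    = 437418.94353 + 485622.67046 + 539138.46566 + 598551.72098 + 7225374.34614 = 9286106.14678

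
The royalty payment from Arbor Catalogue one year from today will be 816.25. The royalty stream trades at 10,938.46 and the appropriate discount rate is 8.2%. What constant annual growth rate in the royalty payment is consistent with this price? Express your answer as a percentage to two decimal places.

0.74%

P = D₁/(r−g) ⇒ g = r − D₁/P = 0.082 − 816.25/10,938.46 = 0.007378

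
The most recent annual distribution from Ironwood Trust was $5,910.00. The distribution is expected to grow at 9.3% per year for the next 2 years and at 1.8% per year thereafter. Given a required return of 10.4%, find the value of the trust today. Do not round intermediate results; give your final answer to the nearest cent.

$80214.69

D_1 = 6459.63000
D_2 = 7060.37559
Terminal value at year 2: TV = D_2×(1+g_2)/(r−g_2) = 7187.46235/0.086 = 83575.14361
P_0 = D_1/(1+r)^1 + D_2/(1+r)^2 + TV/(1+r)^2
    = 5851.11413 + 5792.81499 + 68570.76344 = 80214.69256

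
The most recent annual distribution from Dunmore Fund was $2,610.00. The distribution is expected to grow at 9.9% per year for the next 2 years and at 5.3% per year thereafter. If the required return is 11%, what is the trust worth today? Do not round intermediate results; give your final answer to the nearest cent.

D_1 = 2868.39000
D_2 = 3152.36061
Terminal value at year 2: TV = D_2×(1+g_2)/(r−g_2) = 3319.43572/0.057 = 58235.71443
P_0 = D_1/(1+r)^1 + D_2/(1+r)^2 + TV/(1+r)^2
    = 2584.13514 + 2558.52659 + 47265.41224 = 52408.07397

$52408.07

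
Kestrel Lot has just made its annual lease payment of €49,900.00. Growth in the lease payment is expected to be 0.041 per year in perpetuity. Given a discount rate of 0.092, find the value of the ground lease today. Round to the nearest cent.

€1018547.06

D₁ = D₀ × (1 + g) = €49,900.00 × 1.041 = €51,945.9000
Growing perpetuity: P = D₁ / (r − g) = €51,945.9000 / (0.092 − 0.041) = €1,018,547.06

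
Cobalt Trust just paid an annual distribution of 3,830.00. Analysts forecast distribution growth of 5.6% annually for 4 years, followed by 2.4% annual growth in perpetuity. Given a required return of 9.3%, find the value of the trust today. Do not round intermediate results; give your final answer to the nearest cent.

D_1 = 4044.48000
D_2 = 4270.97088
D_3 = 4510.14525
D_4 = 4762.71338
Terminal value at year 4: TV = D_4×(1+g_2)/(r−g_2) = 4877.01850/0.069 = 70681.42760
P_0 = D_1/(1+r)^1 + D_2/(1+r)^2 + D_3/(1+r)^3 + D_4/(1+r)^4 + TV/(1+r)^4
    = 3700.34767 + 3575.08430 + 3454.06132 + 3337.13518 + 49525.02060 = 63591.64906

63591.65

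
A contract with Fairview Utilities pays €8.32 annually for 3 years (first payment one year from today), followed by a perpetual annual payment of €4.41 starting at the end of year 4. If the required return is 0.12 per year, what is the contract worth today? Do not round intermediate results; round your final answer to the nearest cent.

€46.14

PV of 3-year annuity: €8.32 × [1 − (1+0.12)^−3] / 0.12 = 19.98324
Perpetuity value at year 3: €4.41 / 0.12 = 36.75000
PV of perpetuity: 36.75000 / (1+0.12)^3 = 26.15792
Total PV = 19.98324 + 26.15792 = 46.14116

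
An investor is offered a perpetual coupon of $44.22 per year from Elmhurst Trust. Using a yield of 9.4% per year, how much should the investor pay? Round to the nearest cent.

$470.43

Level perpetuity: PV = C / r = $44.22 / 0.094 = $470.43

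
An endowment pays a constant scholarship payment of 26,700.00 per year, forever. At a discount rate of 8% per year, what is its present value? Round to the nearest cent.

Level perpetuity: PV = C / r = 26,700.00 / 0.08 = 333,750.00

333750.00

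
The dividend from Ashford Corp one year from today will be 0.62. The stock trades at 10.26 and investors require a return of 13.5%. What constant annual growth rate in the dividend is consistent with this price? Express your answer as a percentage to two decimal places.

7.46%

P = D₁/(r−g) ⇒ g = r − D₁/P = 0.135 − 0.62/10.26 = 0.074571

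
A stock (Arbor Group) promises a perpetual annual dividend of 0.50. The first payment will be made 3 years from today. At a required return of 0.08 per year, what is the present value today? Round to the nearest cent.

5.36

Value at end of year 2: C / r = 0.50 / 0.08 = 6.2500
Discount to today: PV = 6.2500 / (1 + 0.08)^2 = 6.2500 / 1.166400 = 5.36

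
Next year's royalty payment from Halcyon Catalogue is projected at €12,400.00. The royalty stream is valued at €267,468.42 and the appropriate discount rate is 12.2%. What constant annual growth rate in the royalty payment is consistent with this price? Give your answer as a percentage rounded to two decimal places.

7.56%

P = D₁/(r−g) ⇒ g = r − D₁/P = 0.122 − €12,400.00/€267,468.42 = 0.075639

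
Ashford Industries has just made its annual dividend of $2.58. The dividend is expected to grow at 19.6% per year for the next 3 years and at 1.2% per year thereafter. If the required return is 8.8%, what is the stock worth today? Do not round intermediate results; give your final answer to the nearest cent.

D_1 = 3.08568
D_2 = 3.69047
D_3 = 4.41381
Terminal value at year 3: TV = D_3×(1+g_2)/(r−g_2) = 4.46677/0.076 = 58.77331
P_0 = D_1/(1+r)^1 + D_2/(1+r)^2 + D_3/(1+r)^3 + TV/(1+r)^3
    = 2.83610 + 3.11763 + 3.42710 + 45.63452 = 55.01535

$55.02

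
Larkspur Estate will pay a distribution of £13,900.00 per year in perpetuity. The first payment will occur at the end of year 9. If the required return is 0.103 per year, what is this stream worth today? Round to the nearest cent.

Value at end of year 8: C / r = £13,900.00 / 0.103 = £134,951.4563
Discount to today: PV = £134,951.4563 / (1 + 0.103)^8 = £134,951.4563 / 2.190807 = £61,598.97

£61598.97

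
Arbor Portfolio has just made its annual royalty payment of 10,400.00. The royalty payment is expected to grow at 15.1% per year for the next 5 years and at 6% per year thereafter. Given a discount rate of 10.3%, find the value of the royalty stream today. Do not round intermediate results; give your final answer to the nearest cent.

D_1 = 11970.40000
D_2 = 13777.93040
D_3 = 15858.39789
D_4 = 18253.01597
D_5 = 21009.22138
Terminal value at year 5: TV = D_5×(1+g_2)/(r−g_2) = 22269.77467/0.043 = 517901.73643
P_0 = D_1/(1+r)^1 + D_2/(1+r)^2 + D_3/(1+r)^3 + D_4/(1+r)^4 + D_5/(1+r)^5 + TV/(1+r)^5
    = 10852.58386 + 11324.86312 + 11817.69488 + 12331.97354 + 12868.63240 + 317226.75223 = 376422.50004

376422.50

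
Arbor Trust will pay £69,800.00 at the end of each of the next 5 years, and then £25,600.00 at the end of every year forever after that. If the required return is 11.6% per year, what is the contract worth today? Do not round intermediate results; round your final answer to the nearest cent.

PV of 5-year annuity: £69,800.00 × [1 − (1+0.116)^−5] / 0.116 = 254126.78508
Perpetuity value at year 5: £25,600.00 / 0.116 = 220689.65517
PV of perpetuity: 220689.65517 / (1+0.116)^5 = 127485.56208
Total PV = 254126.78508 + 127485.56208 = 381612.34716

£381612.35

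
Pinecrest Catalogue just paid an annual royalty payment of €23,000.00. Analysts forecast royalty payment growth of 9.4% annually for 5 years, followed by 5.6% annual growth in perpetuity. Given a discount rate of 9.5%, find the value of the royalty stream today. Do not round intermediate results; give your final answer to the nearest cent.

D_1 = 25162.00000
D_2 = 27527.22800
D_3 = 30114.78743
D_4 = 32945.57745
D_5 = 36042.46173
Terminal value at year 5: TV = D_5×(1+g_2)/(r−g_2) = 38060.83959/0.039 = 975918.96379
P_0 = D_1/(1+r)^1 + D_2/(1+r)^2 + D_3/(1+r)^3 + D_4/(1+r)^4 + D_5/(1+r)^5 + TV/(1+r)^5
    = 22978.99543 + 22958.01005 + 22937.04383 + 22916.09676 + 22895.16882 + 619930.72487 = 734616.03976

€734616.04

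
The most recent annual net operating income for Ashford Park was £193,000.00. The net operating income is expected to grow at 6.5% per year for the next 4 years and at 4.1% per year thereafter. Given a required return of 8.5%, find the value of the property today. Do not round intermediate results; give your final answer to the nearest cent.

£4975794.81

D_1 = 205545.00000
D_2 = 218905.42500
D_3 = 233134.27762
D_4 = 248288.00567
Terminal value at year 4: TV = D_4×(1+g_2)/(r−g_2) = 258467.81390/0.044 = 5874268.49780
P_0 = D_1/(1+r)^1 + D_2/(1+r)^2 + D_3/(1+r)^3 + D_4/(1+r)^4 + TV/(1+r)^4
    = 189442.39631 + 185950.37057 + 182522.71397 + 179158.23998 + 4238721.08690 = 4975794.80774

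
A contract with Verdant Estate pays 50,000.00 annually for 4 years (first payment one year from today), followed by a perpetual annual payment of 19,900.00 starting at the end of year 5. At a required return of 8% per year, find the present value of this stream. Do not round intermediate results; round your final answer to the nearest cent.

348445.02

PV of 4-year annuity: 50,000.00 × [1 − (1+0.08)^−4] / 0.08 = 165606.34200
Perpetuity value at year 4: 19,900.00 / 0.08 = 248750.00000
PV of perpetuity: 248750.00000 / (1+0.08)^4 = 182838.67588
Total PV = 165606.34200 + 182838.67588 = 348445.01789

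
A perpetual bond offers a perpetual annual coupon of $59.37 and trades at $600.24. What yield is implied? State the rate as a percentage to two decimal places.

9.89%

P = C/r ⇒ r = C/P = $59.37/$600.24 = 0.098910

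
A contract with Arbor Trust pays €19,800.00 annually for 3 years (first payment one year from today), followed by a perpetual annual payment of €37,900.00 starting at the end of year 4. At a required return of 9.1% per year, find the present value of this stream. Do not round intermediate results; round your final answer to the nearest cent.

PV of 3-year annuity: €19,800.00 × [1 − (1+0.091)^−3] / 0.091 = 50030.44460
Perpetuity value at year 3: €37,900.00 / 0.091 = 416483.51648
PV of perpetuity: 416483.51648 / (1+0.091)^3 = 320718.17051
Total PV = 50030.44460 + 320718.17051 = 370748.61511

€370748.62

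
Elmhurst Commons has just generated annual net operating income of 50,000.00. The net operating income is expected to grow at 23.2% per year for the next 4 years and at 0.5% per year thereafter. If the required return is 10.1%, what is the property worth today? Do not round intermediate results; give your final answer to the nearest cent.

1087651.73

D_1 = 61600.00000
D_2 = 75891.20000
D_3 = 93497.95840
D_4 = 115189.48475
Terminal value at year 4: TV = D_4×(1+g_2)/(r−g_2) = 115765.43217/0.096 = 1205889.91846
P_0 = D_1/(1+r)^1 + D_2/(1+r)^2 + D_3/(1+r)^3 + D_4/(1+r)^4 + TV/(1+r)^4
    = 55949.13715 + 62606.11895 + 70055.16671 + 78390.52261 + 820650.78352 = 1087651.72894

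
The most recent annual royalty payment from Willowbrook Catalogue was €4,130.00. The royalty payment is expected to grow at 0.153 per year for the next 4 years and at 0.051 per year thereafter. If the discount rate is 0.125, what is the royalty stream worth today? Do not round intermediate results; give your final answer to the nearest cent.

D_1 = 4761.89000
D_2 = 5490.45917
D_3 = 6330.49942
D_4 = 7299.06583
Terminal value at year 4: TV = D_4×(1+g_2)/(r−g_2) = 7671.31819/0.074 = 103666.46206
P_0 = D_1/(1+r)^1 + D_2/(1+r)^2 + D_3/(1+r)^3 + D_4/(1+r)^4 + TV/(1+r)^4
    = 4232.79111 + 4338.14058 + 4446.11208 + 4556.77087 + 64718.46191 = 82292.27654

€82292.28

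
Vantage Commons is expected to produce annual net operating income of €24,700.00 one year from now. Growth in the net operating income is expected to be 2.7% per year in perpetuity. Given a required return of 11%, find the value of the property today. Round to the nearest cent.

Growing perpetuity: P = D₁ / (r − g) = €24,700.0000 / (0.11 − 0.027) = €297,590.36

€297590.36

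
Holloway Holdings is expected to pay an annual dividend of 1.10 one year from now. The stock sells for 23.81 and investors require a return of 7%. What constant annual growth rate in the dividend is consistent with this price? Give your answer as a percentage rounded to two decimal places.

2.38%

P = D₁/(r−g) ⇒ g = r − D₁/P = 0.07 − 1.10/23.81 = 0.023801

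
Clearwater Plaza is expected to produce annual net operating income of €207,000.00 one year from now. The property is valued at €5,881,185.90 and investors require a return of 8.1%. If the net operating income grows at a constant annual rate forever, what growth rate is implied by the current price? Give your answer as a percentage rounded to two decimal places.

4.58%

P = D₁/(r−g) ⇒ g = r − D₁/P = 0.081 − €207,000.00/€5,881,185.90 = 0.045803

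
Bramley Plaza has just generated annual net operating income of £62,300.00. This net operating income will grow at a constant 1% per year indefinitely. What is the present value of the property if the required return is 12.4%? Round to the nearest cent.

D₁ = D₀ × (1 + g) = £62,300.00 × 1.01 = £62,923.0000
Growing perpetuity: P = D₁ / (r − g) = £62,923.0000 / (0.124 − 0.01) = £551,956.14

£551956.14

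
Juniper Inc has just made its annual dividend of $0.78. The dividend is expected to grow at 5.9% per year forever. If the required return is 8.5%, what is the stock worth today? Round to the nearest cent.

$31.77

D₁ = D₀ × (1 + g) = $0.78 × 1.059 = $0.8260
Growing perpetuity: P = D₁ / (r − g) = $0.8260 / (0.085 − 0.059) = $31.77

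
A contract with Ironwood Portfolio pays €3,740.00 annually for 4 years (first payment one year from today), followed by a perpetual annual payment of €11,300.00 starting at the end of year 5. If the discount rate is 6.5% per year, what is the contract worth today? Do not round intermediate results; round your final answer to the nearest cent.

PV of 4-year annuity: €3,740.00 × [1 − (1+0.065)^−4] / 0.065 = 12812.48677
Perpetuity value at year 4: €11,300.00 / 0.065 = 173846.15385
PV of perpetuity: 173846.15385 / (1+0.065)^4 = 135134.62965
Total PV = 12812.48677 + 135134.62965 = 147947.11642

€147947.12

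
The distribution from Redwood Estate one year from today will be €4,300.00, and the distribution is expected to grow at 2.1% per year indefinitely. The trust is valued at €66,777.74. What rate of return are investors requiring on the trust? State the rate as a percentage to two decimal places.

8.54%

P = D₁/(r − g) ⇒ r = D₁/P + g = €4,300.0000/€66,777.74 + 0.021 = 0.064393 + 0.021 = 0.085393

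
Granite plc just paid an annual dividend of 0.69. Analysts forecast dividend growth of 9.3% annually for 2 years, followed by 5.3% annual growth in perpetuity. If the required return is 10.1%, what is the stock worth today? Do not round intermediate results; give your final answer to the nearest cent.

D_1 = 0.75417
D_2 = 0.82431
Terminal value at year 2: TV = D_2×(1+g_2)/(r−g_2) = 0.86800/0.048 = 18.08325
P_0 = D_1/(1+r)^1 + D_2/(1+r)^2 + TV/(1+r)^2
    = 0.68499 + 0.68001 + 14.91770 = 16.28270

16.28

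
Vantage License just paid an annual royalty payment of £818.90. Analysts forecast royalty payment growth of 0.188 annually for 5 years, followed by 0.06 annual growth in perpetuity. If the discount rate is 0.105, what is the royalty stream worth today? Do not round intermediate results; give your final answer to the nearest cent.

£32822.27

D_1 = 972.85320
D_2 = 1155.74960
D_3 = 1373.03053
D_4 = 1631.16027
D_5 = 1937.81840
Terminal value at year 5: TV = D_5×(1+g_2)/(r−g_2) = 2054.08750/0.045 = 45646.38888
P_0 = D_1/(1+r)^1 + D_2/(1+r)^2 + D_3/(1+r)^3 + D_4/(1+r)^4 + D_5/(1+r)^5 + TV/(1+r)^5
    = 880.41014 + 946.54049 + 1017.63810 + 1094.07608 + 1176.25555 + 27707.35287 = 32822.27322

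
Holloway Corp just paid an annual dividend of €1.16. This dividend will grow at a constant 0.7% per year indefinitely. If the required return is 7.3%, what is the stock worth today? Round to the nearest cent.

€17.70

D₁ = D₀ × (1 + g) = €1.16 × 1.007 = €1.1681
Growing perpetuity: P = D₁ / (r − g) = €1.1681 / (0.073 − 0.007) = €17.70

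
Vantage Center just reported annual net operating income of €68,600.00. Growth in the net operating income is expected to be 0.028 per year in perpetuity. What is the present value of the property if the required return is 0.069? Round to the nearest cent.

D₁ = D₀ × (1 + g) = €68,600.00 × 1.028 = €70,520.8000
Growing perpetuity: P = D₁ / (r − g) = €70,520.8000 / (0.069 − 0.028) = €1,720,019.51

€1720019.51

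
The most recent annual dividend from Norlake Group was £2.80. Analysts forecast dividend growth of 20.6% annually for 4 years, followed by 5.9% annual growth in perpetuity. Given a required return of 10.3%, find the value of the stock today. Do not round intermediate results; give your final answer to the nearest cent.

D_1 = 3.37680
D_2 = 4.07242
D_3 = 4.91134
D_4 = 5.92308
Terminal value at year 4: TV = D_4×(1+g_2)/(r−g_2) = 6.27254/0.044 = 142.55766
P_0 = D_1/(1+r)^1 + D_2/(1+r)^2 + D_3/(1+r)^3 + D_4/(1+r)^4 + TV/(1+r)^4
    = 3.06147 + 3.34735 + 3.65994 + 4.00171 + 96.31380 = 110.38426

£110.38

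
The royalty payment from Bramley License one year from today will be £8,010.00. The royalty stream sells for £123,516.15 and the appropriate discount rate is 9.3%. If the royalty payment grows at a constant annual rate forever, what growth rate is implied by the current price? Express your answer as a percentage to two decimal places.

2.82%

P = D₁/(r−g) ⇒ g = r − D₁/P = 0.093 − £8,010.00/£123,516.15 = 0.028150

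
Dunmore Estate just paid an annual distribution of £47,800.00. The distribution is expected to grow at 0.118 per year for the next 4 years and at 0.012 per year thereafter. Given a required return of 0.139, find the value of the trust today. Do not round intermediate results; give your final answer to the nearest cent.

D_1 = 53440.40000
D_2 = 59746.36720
D_3 = 66796.43853
D_4 = 74678.41828
Terminal value at year 4: TV = D_4×(1+g_2)/(r−g_2) = 75574.55930/0.127 = 595075.27004
P_0 = D_1/(1+r)^1 + D_2/(1+r)^2 + D_3/(1+r)^3 + D_4/(1+r)^4 + TV/(1+r)^4
    = 46918.70061 + 46053.64994 + 45204.54841 + 44371.10195 + 353571.30058 = 536119.30150

£536119.30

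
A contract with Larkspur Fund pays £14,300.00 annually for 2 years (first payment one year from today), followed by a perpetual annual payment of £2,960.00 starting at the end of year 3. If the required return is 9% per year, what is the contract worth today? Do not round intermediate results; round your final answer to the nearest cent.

£52837.21

PV of 2-year annuity: £14,300.00 × [1 − (1+0.09)^−2] / 0.09 = 25155.28996
Perpetuity value at year 2: £2,960.00 / 0.09 = 32888.88889
PV of perpetuity: 32888.88889 / (1+0.09)^2 = 27681.91978
Total PV = 25155.28996 + 27681.91978 = 52837.20974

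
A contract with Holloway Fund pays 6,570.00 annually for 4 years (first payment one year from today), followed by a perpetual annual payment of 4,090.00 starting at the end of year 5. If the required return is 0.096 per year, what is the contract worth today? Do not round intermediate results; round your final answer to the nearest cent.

PV of 4-year annuity: 6,570.00 × [1 − (1+0.096)^−4] / 0.096 = 21007.63157
Perpetuity value at year 4: 4,090.00 / 0.096 = 42604.16667
PV of perpetuity: 42604.16667 / (1+0.096)^4 = 29526.35645
Total PV = 21007.63157 + 29526.35645 = 50533.98802

50533.99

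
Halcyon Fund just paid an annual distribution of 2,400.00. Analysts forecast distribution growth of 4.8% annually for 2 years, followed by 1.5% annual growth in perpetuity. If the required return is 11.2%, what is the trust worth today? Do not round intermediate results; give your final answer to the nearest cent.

D_1 = 2515.20000
D_2 = 2635.92960
Terminal value at year 2: TV = D_2×(1+g_2)/(r−g_2) = 2675.46854/0.097 = 27582.14994
P_0 = D_1/(1+r)^1 + D_2/(1+r)^2 + TV/(1+r)^2
    = 2261.87050 + 2131.69091 + 22305.83783 = 26699.39924

26699.40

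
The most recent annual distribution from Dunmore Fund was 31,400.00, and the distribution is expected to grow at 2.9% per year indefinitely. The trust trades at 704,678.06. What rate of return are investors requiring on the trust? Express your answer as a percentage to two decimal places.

7.49%

D₁ = 31,400.00 × 1.029 = 32,310.6000
P = D₁/(r − g) ⇒ r = D₁/P + g = 32,310.6000/704,678.06 + 0.029 = 0.045852 + 0.029 = 0.074852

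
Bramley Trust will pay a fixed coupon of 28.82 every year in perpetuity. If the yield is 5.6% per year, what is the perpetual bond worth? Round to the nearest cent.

514.64

Level perpetuity: PV = C / r = 28.82 / 0.056 = 514.64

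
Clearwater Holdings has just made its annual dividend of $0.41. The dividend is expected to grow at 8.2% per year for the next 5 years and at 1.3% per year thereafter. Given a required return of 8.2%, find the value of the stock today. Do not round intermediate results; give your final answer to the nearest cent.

D_1 = 0.44362
D_2 = 0.48000
D_3 = 0.51936
D_4 = 0.56194
D_5 = 0.60802
Terminal value at year 5: TV = D_5×(1+g_2)/(r−g_2) = 0.61593/0.069 = 8.92649
P_0 = D_1/(1+r)^1 + D_2/(1+r)^2 + D_3/(1+r)^3 + D_4/(1+r)^4 + D_5/(1+r)^5 + TV/(1+r)^5
    = 0.41000 + 0.41000 + 0.41000 + 0.41000 + 0.41000 + 6.01928 = 8.06928

$8.07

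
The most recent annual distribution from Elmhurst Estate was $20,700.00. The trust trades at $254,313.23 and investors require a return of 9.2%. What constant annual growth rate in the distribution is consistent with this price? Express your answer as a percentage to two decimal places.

P = D₀(1+g)/(r−g) ⇒ P(r−g) = D₀(1+g) ⇒ g(P+D₀) = P·r − D₀
g = (P·r − D₀)/(P + D₀) = ($254,313.23×0.092 − $20,700.00) / ($254,313.23 + $20,700.00) = 0.009806

0.98%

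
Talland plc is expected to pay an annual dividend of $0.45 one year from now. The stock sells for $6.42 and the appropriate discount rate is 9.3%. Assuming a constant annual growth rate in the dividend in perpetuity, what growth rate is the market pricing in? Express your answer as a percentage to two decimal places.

P = D₁/(r−g) ⇒ g = r − D₁/P = 0.093 − $0.45/$6.42 = 0.022907

2.29%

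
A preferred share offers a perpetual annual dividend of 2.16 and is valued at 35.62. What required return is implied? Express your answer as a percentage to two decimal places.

6.06%

P = C/r ⇒ r = C/P = 2.16/35.62 = 0.060640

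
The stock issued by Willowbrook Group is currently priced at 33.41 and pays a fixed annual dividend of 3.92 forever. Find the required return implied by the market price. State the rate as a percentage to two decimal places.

11.73%

P = C/r ⇒ r = C/P = 3.92/33.41 = 0.117330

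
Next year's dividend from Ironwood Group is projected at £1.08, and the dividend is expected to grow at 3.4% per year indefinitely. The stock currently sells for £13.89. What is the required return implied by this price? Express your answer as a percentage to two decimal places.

11.18%

P = D₁/(r − g) ⇒ r = D₁/P + g = £1.0800/£13.89 + 0.034 = 0.077754 + 0.034 = 0.111754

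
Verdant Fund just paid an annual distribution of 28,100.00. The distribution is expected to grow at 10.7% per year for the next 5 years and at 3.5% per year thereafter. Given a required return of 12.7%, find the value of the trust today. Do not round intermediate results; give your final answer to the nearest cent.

D_1 = 31106.70000
D_2 = 34435.11690
D_3 = 38119.67441
D_4 = 42198.47957
D_5 = 46713.71688
Terminal value at year 5: TV = D_5×(1+g_2)/(r−g_2) = 48348.69697/0.092 = 525529.31494
P_0 = D_1/(1+r)^1 + D_2/(1+r)^2 + D_3/(1+r)^3 + D_4/(1+r)^4 + D_5/(1+r)^5 + TV/(1+r)^5
    = 27601.33097 + 27111.51143 + 26630.38434 + 26157.79544 + 25693.59322 + 289052.92370 = 422247.53910

422247.54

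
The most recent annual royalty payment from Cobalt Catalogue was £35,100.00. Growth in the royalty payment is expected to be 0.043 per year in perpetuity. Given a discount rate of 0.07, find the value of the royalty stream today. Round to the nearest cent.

£1355900.00

D₁ = D₀ × (1 + g) = £35,100.00 × 1.043 = £36,609.3000
Growing perpetuity: P = D₁ / (r − g) = £36,609.3000 / (0.07 − 0.043) = £1,355,900.00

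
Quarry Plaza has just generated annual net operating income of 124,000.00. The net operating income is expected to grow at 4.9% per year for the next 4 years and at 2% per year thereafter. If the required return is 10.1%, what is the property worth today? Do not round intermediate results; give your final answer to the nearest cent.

1726872.55

D_1 = 130076.00000
D_2 = 136449.72400
D_3 = 143135.76048
D_4 = 150149.41274
Terminal value at year 4: TV = D_4×(1+g_2)/(r−g_2) = 153152.40099/0.081 = 1890770.38264
P_0 = D_1/(1+r)^1 + D_2/(1+r)^2 + D_3/(1+r)^3 + D_4/(1+r)^4 + TV/(1+r)^4
    = 118143.50590 + 112563.61280 + 107247.25688 + 102181.99134 + 1286736.18729 = 1726872.55422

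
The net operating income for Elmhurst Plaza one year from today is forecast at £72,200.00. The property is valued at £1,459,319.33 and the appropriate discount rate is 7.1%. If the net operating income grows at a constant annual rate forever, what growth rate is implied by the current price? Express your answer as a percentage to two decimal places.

2.15%

P = D₁/(r−g) ⇒ g = r − D₁/P = 0.071 − £72,200.00/£1,459,319.33 = 0.021525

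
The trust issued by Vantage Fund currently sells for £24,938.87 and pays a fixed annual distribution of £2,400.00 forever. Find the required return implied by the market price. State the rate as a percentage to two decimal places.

P = C/r ⇒ r = C/P = £2,400.00/£24,938.87 = 0.096235

9.62%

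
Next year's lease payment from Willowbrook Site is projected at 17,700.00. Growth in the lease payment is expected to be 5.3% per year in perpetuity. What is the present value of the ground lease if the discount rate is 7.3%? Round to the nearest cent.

Growing perpetuity: P = D₁ / (r − g) = 17,700.0000 / (0.073 − 0.053) = 885,000.00

885000.00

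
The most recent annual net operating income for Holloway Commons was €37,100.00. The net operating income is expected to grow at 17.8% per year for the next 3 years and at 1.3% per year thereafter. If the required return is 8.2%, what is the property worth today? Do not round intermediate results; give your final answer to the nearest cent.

€835135.82

D_1 = 43703.80000
D_2 = 51483.07640
D_3 = 60647.06400
Terminal value at year 3: TV = D_3×(1+g_2)/(r−g_2) = 61435.47583/0.069 = 890369.21494
P_0 = D_1/(1+r)^1 + D_2/(1+r)^2 + D_3/(1+r)^3 + TV/(1+r)^3
    = 40391.68207 + 43975.41726 + 47877.11787 + 702891.60004 = 835135.81725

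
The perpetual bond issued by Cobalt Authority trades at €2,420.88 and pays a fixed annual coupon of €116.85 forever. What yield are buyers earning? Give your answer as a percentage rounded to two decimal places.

4.83%

P = C/r ⇒ r = C/P = €116.85/€2,420.88 = 0.048268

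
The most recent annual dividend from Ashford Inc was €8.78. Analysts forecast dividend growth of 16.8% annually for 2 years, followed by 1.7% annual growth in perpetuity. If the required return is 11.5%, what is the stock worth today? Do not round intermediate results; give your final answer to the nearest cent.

D_1 = 10.25504
D_2 = 11.97789
Terminal value at year 2: TV = D_2×(1+g_2)/(r−g_2) = 12.18151/0.098 = 124.30113
P_0 = D_1/(1+r)^1 + D_2/(1+r)^2 + TV/(1+r)^2
    = 9.19735 + 9.63453 + 99.98281 = 118.81469

€118.81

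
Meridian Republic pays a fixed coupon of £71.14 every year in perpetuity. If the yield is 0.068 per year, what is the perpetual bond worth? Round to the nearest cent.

£1046.18

Level perpetuity: PV = C / r = £71.14 / 0.068 = £1,046.18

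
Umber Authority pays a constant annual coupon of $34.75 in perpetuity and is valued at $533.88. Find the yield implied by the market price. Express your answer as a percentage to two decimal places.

P = C/r ⇒ r = C/P = $34.75/$533.88 = 0.065090

6.51%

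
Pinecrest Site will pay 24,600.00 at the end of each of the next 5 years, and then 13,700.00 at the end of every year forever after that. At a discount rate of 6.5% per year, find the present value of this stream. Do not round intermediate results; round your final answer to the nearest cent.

PV of 5-year annuity: 24,600.00 × [1 − (1+0.065)^−5] / 0.065 = 102229.71418
Perpetuity value at year 5: 13,700.00 / 0.065 = 210769.23077
PV of perpetuity: 210769.23077 / (1+0.065)^5 = 153836.42247
Total PV = 102229.71418 + 153836.42247 = 256066.13664

256066.14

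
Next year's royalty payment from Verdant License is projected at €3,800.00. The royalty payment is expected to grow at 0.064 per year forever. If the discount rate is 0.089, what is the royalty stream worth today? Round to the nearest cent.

Growing perpetuity: P = D₁ / (r − g) = €3,800.0000 / (0.089 − 0.064) = €152,000.00

€152000.00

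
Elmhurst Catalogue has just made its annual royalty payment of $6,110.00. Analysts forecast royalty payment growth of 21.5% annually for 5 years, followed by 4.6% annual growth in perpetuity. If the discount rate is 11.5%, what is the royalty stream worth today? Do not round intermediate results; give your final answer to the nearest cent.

D_1 = 7423.65000
D_2 = 9019.73475
D_3 = 10958.97772
D_4 = 13315.15793
D_5 = 16177.91689
Terminal value at year 5: TV = D_5×(1+g_2)/(r−g_2) = 16922.10106/0.069 = 245247.84150
P_0 = D_1/(1+r)^1 + D_2/(1+r)^2 + D_3/(1+r)^3 + D_4/(1+r)^4 + D_5/(1+r)^5 + TV/(1+r)^5
    = 6657.98206 + 7255.11050 + 7905.79305 + 8614.83279 + 9387.46353 + 142308.50517 = 182129.68711

$182129.69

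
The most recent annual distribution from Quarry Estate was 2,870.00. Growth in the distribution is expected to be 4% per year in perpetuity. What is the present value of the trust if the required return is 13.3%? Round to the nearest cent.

32094.62

D₁ = D₀ × (1 + g) = 2,870.00 × 1.04 = 2,984.8000
Growing perpetuity: P = D₁ / (r − g) = 2,984.8000 / (0.133 − 0.04) = 32,094.62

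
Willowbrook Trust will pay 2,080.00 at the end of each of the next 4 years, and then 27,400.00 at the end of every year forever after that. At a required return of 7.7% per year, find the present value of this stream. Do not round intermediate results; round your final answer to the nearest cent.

PV of 4-year annuity: 2,080.00 × [1 − (1+0.077)^−4] / 0.077 = 6935.47952
Perpetuity value at year 4: 27,400.00 / 0.077 = 355844.15584
PV of perpetuity: 355844.15584 / (1+0.077)^4 = 264482.55059
Total PV = 6935.47952 + 264482.55059 = 271418.03011

271418.03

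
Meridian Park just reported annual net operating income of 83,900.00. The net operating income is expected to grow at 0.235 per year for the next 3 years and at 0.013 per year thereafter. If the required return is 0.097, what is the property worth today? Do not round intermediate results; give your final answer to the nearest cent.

1764191.65

D_1 = 103616.50000
D_2 = 127966.37750
D_3 = 158038.47621
Terminal value at year 3: TV = D_3×(1+g_2)/(r−g_2) = 160092.97640/0.084 = 1905868.76671
P_0 = D_1/(1+r)^1 + D_2/(1+r)^2 + D_3/(1+r)^3 + TV/(1+r)^3
    = 94454.42115 + 106336.56346 + 119713.45112 + 1443687.21408 = 1764191.64981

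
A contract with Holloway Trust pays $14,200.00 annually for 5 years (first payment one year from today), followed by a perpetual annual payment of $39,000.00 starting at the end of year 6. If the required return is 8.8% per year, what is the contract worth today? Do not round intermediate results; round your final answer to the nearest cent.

PV of 5-year annuity: $14,200.00 × [1 − (1+0.088)^−5] / 0.088 = 55520.86680
Perpetuity value at year 5: $39,000.00 / 0.088 = 443181.81818
PV of perpetuity: 443181.81818 / (1+0.088)^5 = 290694.93050
Total PV = 55520.86680 + 290694.93050 = 346215.79730

$346215.80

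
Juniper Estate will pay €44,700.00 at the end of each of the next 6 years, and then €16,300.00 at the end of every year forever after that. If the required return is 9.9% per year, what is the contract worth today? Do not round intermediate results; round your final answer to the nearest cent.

€288699.19

PV of 6-year annuity: €44,700.00 × [1 − (1+0.099)^−6] / 0.099 = 195251.99338
Perpetuity value at year 6: €16,300.00 / 0.099 = 164646.46465
PV of perpetuity: 164646.46465 / (1+0.099)^6 = 93447.19189
Total PV = 195251.99338 + 93447.19189 = 288699.18528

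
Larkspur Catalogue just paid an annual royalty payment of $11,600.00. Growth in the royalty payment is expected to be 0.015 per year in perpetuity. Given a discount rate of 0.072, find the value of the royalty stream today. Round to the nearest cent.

$206561.40

D₁ = D₀ × (1 + g) = $11,600.00 × 1.015 = $11,774.0000
Growing perpetuity: P = D₁ / (r − g) = $11,774.0000 / (0.072 − 0.015) = $206,561.40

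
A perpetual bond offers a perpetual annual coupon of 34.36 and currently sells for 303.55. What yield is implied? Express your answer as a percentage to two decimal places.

P = C/r ⇒ r = C/P = 34.36/303.55 = 0.113194

11.32%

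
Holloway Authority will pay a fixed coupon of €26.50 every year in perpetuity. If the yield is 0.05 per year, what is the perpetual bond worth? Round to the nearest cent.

€530.00

Level perpetuity: PV = C / r = €26.50 / 0.05 = €530.00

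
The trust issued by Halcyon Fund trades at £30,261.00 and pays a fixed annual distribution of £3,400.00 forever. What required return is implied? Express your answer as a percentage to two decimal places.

11.24%

P = C/r ⇒ r = C/P = £3,400.00/£30,261.00 = 0.112356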